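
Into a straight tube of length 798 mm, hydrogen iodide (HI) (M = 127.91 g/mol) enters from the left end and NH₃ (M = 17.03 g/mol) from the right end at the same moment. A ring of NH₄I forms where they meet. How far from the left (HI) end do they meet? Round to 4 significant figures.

213.3 mm

Distances travelled in equal time are proportional to diffusion rates, so d_HI/d_NH₃ = √(M_NH₃/M_HI) = √(17.03/127.91) = 0.3649.
With d_HI + d_NH₃ = 798 mm, d_NH₃ = 798/(1 + 0.3649) = 584.7 mm.
d_HI = 798 − 584.7 = 213.3 mm.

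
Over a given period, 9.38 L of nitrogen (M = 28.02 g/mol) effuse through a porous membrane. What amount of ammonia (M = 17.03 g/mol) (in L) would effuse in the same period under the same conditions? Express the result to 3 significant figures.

From Graham's law, rate_NH₃/rate_N₂ = √(M_N₂/M_NH₃) = √(28.02/17.03) = √1.645 = 1.283.
So the volume for NH₃ is 9.38 × 1.283 = 12.0 L.

12.0 L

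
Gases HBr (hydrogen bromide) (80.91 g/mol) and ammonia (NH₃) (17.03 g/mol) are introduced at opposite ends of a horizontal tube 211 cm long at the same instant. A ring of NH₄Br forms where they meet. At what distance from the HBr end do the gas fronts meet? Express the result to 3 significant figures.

66.4 cm

Distances travelled in equal time are proportional to diffusion rates, so d_HBr/d_NH₃ = √(M_NH₃/M_HBr) = √(17.03/80.91) = 0.4588.
With d_HBr + d_NH₃ = 211 cm, d_NH₃ = 211/(1 + 0.4588) = 144.6 cm.
d_HBr = 211 − 144.6 = 66.4 cm.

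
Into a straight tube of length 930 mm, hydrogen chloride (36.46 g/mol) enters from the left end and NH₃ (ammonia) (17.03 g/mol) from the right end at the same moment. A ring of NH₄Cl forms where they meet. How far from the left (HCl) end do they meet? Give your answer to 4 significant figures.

Distances travelled in equal time are proportional to diffusion rates, so d_HCl/d_NH₃ = √(M_NH₃/M_HCl) = √(17.03/36.46) = 0.6834.
With d_HCl + d_NH₃ = 930 mm, d_NH₃ = 930/(1 + 0.6834) = 552.4 mm.
d_HCl = 930 − 552.4 = 377.6 mm.

377.6 mm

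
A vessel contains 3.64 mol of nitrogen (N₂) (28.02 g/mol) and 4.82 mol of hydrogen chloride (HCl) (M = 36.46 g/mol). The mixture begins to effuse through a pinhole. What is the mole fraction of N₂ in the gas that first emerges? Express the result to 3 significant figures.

0.463

Rate_i ∝ x_i/√M_i (Graham's law weighted by mole fraction), so the effusate composition follows n_i/√M_i.
So x_N₂ in the escaping gas = (n_N₂/√M_N₂) / Σ(n_i/√M_i)
= (3.64/√28.02) / (3.64/√28.02 + 4.82/√36.46) = 0.6876/(0.6876 + 0.7982) = 0.463.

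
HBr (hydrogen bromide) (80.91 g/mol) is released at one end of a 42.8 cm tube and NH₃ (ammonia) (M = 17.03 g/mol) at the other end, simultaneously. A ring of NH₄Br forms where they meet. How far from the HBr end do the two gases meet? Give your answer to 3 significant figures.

In equal time, each gas travels a distance ∝ its rate ∝ 1/√M, so d_HBr/d_NH₃ = √(M_NH₃/M_HBr) = √(17.03/80.91) = 0.4588.
With d_HBr + d_NH₃ = 42.8 cm, d_NH₃ = 42.8/(1 + 0.4588) = 29.34 cm.
d_HBr = 42.8 − 29.34 = 13.5 cm.

13.5 cm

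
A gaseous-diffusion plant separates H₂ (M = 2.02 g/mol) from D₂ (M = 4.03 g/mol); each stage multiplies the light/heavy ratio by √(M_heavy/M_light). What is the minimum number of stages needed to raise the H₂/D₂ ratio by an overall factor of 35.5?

With α = √(4.03/2.02) per stage, ln α = ½ ln(1.99505) = 0.3453.
Need α^N ≥ 35.5 ⇒ N ≥ ln(35.5) / ln α = 3.570 / 0.3453 = 10.34.
So at least 11 stages are needed.

11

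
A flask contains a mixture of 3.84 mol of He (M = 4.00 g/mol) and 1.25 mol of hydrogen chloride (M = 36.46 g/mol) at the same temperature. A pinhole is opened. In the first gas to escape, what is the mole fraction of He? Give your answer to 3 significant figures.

Rate_i ∝ x_i/√M_i (Graham's law weighted by mole fraction), so the effusate composition follows n_i/√M_i.
Mole fraction of He in the effusate = (n_He/√M_He) / (n_He/√M_He + n_HCl/√M_HCl)
= (3.84/√4.00) / (3.84/√4.00 + 1.25/√36.46) = 1.920/(1.920 + 0.2070) = 0.903.

0.903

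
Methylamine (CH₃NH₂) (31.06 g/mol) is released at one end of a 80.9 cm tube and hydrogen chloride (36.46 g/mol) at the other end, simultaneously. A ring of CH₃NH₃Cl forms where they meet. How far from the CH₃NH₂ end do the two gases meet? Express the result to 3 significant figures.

42.1 cm

Distances travelled in equal time are proportional to diffusion rates, so d_CH₃NH₂/d_HCl = √(M_HCl/M_CH₃NH₂) = √(36.46/31.06) = 1.083.
With d_CH₃NH₂ + d_HCl = 80.9 cm, d_HCl = 80.9/(1 + 1.083) = 38.83 cm.
d_CH₃NH₂ = 80.9 − 38.83 = 42.1 cm.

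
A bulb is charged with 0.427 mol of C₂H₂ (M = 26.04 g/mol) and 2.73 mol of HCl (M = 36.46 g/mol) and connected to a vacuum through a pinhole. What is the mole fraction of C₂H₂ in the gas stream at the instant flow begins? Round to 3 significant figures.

Effusion rate of each component ∝ n_i/√M_i (partial pressure × 1/√M).
x_C₂H₂(eff) = (n_C₂H₂/√M_C₂H₂) / (n_C₂H₂/√M_C₂H₂ + n_HCl/√M_HCl)
= (0.427/√26.04) / (0.427/√26.04 + 2.73/√36.46) = 0.08368/(0.08368 + 0.4521) = 0.156.

0.156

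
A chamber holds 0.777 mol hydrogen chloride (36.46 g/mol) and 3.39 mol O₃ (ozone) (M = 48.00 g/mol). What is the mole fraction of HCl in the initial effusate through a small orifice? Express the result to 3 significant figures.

0.208

The effusion rate of species i is ∝ p_i/√M_i ∝ n_i/√M_i.
So x_HCl in the escaping gas = (n_HCl/√M_HCl) / Σ(n_i/√M_i)
= (0.777/√36.46) / (0.777/√36.46 + 3.39/√48.00) = 0.1287/(0.1287 + 0.4893) = 0.208.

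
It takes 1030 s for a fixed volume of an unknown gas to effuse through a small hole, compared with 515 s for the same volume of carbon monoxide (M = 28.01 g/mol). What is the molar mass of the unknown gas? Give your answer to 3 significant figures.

112 g/mol

Since effusion rate ∝ 1/√M, t_X/t_CO = √(M_X/M_CO).
1030/515 = 2.000 = √(M_X/28.01)
M_X = 28.01 × 2.000² = 28.01 × 4.000 = 112 g/mol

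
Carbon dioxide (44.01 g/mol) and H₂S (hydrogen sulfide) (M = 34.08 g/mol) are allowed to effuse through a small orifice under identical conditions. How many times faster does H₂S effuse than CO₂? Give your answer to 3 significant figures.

1.14

By Graham's law, rate_H₂S/rate_CO₂ = √(M_CO₂/M_H₂S) = √(44.01/34.08) = √1.291 = 1.14.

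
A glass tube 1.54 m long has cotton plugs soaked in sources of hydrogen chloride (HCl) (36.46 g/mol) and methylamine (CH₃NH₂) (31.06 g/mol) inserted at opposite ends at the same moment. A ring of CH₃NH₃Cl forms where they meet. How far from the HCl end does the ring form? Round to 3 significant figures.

0.739 m

The fronts meet when d_HCl + d_CH₃NH₂ = L with d_HCl/d_CH₃NH₂ = √(M_CH₃NH₂/M_HCl) (Graham's law). Here √(M_CH₃NH₂/M_HCl) = √(31.06/36.46) = 0.9230.
With d_HCl + d_CH₃NH₂ = 1.54 m, d_CH₃NH₂ = 1.54/(1 + 0.9230) = 0.8008 m.
d_HCl = 1.54 − 0.8008 = 0.739 m.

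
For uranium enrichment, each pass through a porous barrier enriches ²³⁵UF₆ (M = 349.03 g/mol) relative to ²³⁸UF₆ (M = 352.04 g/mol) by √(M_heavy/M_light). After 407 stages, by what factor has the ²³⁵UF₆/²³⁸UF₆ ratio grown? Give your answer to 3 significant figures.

5.74

The single-stage factor is √(M_heavy/M_light), so 407 stages give [√(352.04/349.03)]^407 = (352.04/349.03)^(407/2).
= 1.00862^(407/2) = 5.74.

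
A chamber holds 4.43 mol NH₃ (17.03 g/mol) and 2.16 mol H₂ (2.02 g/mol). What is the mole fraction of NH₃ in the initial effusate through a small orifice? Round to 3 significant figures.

0.414

Rate_i ∝ x_i/√M_i (Graham's law weighted by mole fraction), so the effusate composition follows n_i/√M_i.
x_NH₃(eff) = (n_NH₃/√M_NH₃) / (n_NH₃/√M_NH₃ + n_H₂/√M_H₂)
= (4.43/√17.03) / (4.43/√17.03 + 2.16/√2.02) = 1.073/(1.073 + 1.520) = 0.414.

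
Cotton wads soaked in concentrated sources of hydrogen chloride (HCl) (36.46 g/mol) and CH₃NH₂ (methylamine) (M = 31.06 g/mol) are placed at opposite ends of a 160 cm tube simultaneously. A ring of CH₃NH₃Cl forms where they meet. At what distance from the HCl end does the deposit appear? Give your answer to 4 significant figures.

In equal time, each gas travels a distance ∝ its rate ∝ 1/√M, so d_HCl/d_CH₃NH₂ = √(M_CH₃NH₂/M_HCl) = √(31.06/36.46) = 0.9230.
With d_HCl + d_CH₃NH₂ = 160 cm, d_CH₃NH₂ = 160/(1 + 0.9230) = 83.20 cm.
d_HCl = 160 − 83.20 = 76.80 cm.

76.80 cm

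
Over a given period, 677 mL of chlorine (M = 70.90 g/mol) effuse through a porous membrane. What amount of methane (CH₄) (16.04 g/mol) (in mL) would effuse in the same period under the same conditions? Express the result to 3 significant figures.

From Graham's law, rate_CH₄/rate_Cl₂ = √(M_Cl₂/M_CH₄) = √(70.90/16.04) = √4.420 = 2.102.
So the volume for CH₄ is 677 × 2.102 = 1420 mL.

1420 mL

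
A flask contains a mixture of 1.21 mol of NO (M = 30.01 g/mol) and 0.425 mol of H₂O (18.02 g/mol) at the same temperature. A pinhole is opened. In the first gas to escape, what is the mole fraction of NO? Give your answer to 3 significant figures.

0.688

Rate_i ∝ x_i/√M_i (Graham's law weighted by mole fraction), so the effusate composition follows n_i/√M_i.
So x_NO in the escaping gas = (n_NO/√M_NO) / Σ(n_i/√M_i)
= (1.21/√30.01) / (1.21/√30.01 + 0.425/√18.02) = 0.2209/(0.2209 + 0.1001) = 0.688.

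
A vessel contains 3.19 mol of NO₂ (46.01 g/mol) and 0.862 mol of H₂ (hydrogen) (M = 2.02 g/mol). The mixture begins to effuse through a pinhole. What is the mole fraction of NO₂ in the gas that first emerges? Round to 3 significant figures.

The effusion rate of species i is ∝ p_i/√M_i ∝ n_i/√M_i.
x_NO₂(eff) = (n_NO₂/√M_NO₂) / (n_NO₂/√M_NO₂ + n_H₂/√M_H₂)
= (3.19/√46.01) / (3.19/√46.01 + 0.862/√2.02) = 0.4703/(0.4703 + 0.6065) = 0.437.

0.437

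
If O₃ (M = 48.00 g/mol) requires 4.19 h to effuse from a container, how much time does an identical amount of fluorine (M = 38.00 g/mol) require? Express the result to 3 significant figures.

Using Graham's law: t_F₂/t_O₃ = √(M_F₂/M_O₃) = √(38.00/48.00) = √0.7917 = 0.8898.
So the time for F₂ is 4.19 × 0.8898 = 3.73 h.

3.73 h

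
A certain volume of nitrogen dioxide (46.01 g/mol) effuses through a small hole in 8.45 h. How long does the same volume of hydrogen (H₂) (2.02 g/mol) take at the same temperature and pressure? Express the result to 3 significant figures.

1.77 h

Since effusion rate ∝ 1/√M, t_H₂/t_NO₂ = √(M_H₂/M_NO₂) = √(2.02/46.01) = √0.04390 = 0.2095.
So the time for H₂ is 8.45 × 0.2095 = 1.77 h.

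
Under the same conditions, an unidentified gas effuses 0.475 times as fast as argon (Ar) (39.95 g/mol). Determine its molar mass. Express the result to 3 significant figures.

177 g/mol

From Graham's law, rate_X/rate_Ar = √(M_Ar/M_X).
0.475 = √(39.95/M_X)
M_X = 39.95 / 0.475² = 39.95 / 0.2256 = 177 g/mol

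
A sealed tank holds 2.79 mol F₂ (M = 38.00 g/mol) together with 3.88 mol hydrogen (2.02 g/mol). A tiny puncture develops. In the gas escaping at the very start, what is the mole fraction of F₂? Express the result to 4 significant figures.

0.1422

Effusion rate of each component ∝ n_i/√M_i (partial pressure × 1/√M).
x_F₂(eff) = (n_F₂/√M_F₂) / (n_F₂/√M_F₂ + n_H₂/√M_H₂)
= (2.79/√38.00) / (2.79/√38.00 + 3.88/√2.02) = 0.4526/(0.4526 + 2.730) = 0.1422.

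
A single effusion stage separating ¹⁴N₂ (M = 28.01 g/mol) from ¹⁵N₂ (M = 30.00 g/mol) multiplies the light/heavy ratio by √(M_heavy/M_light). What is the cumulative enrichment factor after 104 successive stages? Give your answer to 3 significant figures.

35.5

Each stage multiplies the ratio by α = √(30.00/28.01), so after 104 stages the overall factor is α^104 = (30.00/28.01)^(104/2).
= 1.07105^52 = 35.5.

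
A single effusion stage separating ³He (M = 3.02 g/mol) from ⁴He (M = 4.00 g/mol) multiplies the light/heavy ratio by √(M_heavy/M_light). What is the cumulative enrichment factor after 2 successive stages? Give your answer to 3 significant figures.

Overall factor = α^2 with α = √(4.00/3.02), i.e. (4.00/3.02)^(2/2).
= 1.32450^1 = 1.32.

1.32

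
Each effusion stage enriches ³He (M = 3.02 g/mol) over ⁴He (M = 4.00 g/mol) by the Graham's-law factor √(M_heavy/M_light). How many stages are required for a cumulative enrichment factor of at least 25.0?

With α = √(4.00/3.02) per stage, ln α = ½ ln(1.32450) = 0.1405.
Need α^N ≥ 25.0 ⇒ N ≥ ln(25.0) / ln α = 3.219 / 0.1405 = 22.91.
Rounding up, N = 23 stages.

23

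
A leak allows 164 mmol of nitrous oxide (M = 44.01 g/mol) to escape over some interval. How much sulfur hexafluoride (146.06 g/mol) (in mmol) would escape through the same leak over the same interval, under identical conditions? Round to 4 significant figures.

90.02 mmol

By Graham's law, rate_SF₆/rate_N₂O = √(M_N₂O/M_SF₆) = √(44.01/146.06) = √0.3013 = 0.5489.
So the amount for SF₆ is 164 × 0.5489 = 90.02 mmol.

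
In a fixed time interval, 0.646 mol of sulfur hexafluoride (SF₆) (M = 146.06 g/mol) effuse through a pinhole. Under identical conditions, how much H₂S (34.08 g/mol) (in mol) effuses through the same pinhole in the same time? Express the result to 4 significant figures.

Using Graham's law: rate_H₂S/rate_SF₆ = √(M_SF₆/M_H₂S) = √(146.06/34.08) = √4.286 = 2.070.
So the amount for H₂S is 0.646 × 2.070 = 1.337 mol.

1.337 mol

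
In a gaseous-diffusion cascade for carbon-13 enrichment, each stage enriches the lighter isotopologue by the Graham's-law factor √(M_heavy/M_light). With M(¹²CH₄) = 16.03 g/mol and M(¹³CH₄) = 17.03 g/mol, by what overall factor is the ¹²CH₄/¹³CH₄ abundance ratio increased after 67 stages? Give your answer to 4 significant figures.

After 67 stages the ratio has grown by (√(17.03/16.03))^67 = (17.03/16.03)^(67/2).
= 1.06238^(67/2) = 7.593.

7.593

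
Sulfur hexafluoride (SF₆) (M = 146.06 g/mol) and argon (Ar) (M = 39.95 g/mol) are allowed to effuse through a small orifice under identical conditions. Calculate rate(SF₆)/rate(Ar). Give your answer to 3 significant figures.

Since effusion rate ∝ 1/√M, rate_SF₆/rate_Ar = √(M_Ar/M_SF₆) = √(39.95/146.06) = √0.2735 = 0.523.

0.523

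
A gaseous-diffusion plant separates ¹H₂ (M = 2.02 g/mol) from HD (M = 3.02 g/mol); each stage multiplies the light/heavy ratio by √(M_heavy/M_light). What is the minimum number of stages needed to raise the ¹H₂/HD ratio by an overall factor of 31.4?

18

Per stage α = (3.02/2.02)^(1/2) = 1.49505^0.5, giving ln α = 0.2011.
Need α^N ≥ 31.4 ⇒ N ≥ ln(31.4) / ln α = 3.447 / 0.2011 = 17.14.
Minimum whole number of stages: N = 18.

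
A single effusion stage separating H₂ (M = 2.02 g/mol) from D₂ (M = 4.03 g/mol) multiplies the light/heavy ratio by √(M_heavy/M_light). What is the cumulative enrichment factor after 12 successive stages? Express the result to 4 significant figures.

After 12 stages the ratio has grown by (√(4.03/2.02))^12 = (4.03/2.02)^(12/2).
= 1.99505^6 = 63.06.

63.06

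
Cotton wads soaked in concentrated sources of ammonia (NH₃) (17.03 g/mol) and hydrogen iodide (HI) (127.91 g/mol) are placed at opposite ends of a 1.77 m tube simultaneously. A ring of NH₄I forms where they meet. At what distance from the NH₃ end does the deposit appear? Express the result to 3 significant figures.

1.30 m

In equal time, each gas travels a distance ∝ its rate ∝ 1/√M, so d_NH₃/d_HI = √(M_HI/M_NH₃) = √(127.91/17.03) = 2.741.
With d_NH₃ + d_HI = 1.77 m, d_HI = 1.77/(1 + 2.741) = 0.4732 m.
d_NH₃ = 1.77 − 0.4732 = 1.30 m.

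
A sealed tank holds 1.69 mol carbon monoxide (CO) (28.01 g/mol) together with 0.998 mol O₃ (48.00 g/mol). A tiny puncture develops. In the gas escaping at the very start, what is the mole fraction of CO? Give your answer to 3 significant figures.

0.689

Effusion rate of each component ∝ n_i/√M_i (partial pressure × 1/√M).
So x_CO in the escaping gas = (n_CO/√M_CO) / Σ(n_i/√M_i)
= (1.69/√28.01) / (1.69/√28.01 + 0.998/√48.00) = 0.3193/(0.3193 + 0.1440) = 0.689.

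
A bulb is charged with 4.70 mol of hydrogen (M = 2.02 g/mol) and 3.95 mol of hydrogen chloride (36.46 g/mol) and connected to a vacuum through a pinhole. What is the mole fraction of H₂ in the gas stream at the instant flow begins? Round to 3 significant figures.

0.835

The effusion rate of species i is ∝ p_i/√M_i ∝ n_i/√M_i.
So x_H₂ in the escaping gas = (n_H₂/√M_H₂) / Σ(n_i/√M_i)
= (4.70/√2.02) / (4.70/√2.02 + 3.95/√36.46) = 3.307/(3.307 + 0.6542) = 0.835.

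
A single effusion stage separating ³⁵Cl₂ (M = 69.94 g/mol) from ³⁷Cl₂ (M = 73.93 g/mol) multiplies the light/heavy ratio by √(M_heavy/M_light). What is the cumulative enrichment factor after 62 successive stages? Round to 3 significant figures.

5.58

The single-stage factor is √(M_heavy/M_light), so 62 stages give [√(73.93/69.94)]^62 = (73.93/69.94)^(62/2).
= 1.05705^31 = 5.58.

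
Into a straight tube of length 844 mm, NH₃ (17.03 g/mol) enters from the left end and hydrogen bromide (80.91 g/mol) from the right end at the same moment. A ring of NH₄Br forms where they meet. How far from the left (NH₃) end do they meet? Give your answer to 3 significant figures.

579 mm

Distances travelled in equal time are proportional to diffusion rates, so d_NH₃/d_HBr = √(M_HBr/M_NH₃) = √(80.91/17.03) = 2.180.
With d_NH₃ + d_HBr = 844 mm, d_HBr = 844/(1 + 2.180) = 265.4 mm.
d_NH₃ = 844 − 265.4 = 579 mm.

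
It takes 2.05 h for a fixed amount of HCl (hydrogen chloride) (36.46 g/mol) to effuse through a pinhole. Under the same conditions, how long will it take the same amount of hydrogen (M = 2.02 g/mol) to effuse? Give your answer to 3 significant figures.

Using Graham's law: t_H₂/t_HCl = √(M_H₂/M_HCl) = √(2.02/36.46) = √0.05540 = 0.2354.
So the time for H₂ is 2.05 × 0.2354 = 0.483 h.

0.483 h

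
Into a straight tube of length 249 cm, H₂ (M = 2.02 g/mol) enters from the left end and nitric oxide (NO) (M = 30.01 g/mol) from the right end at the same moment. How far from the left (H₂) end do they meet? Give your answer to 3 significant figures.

Graham's law gives d_H₂/d_NO = rate_H₂/rate_NO = √(M_NO/M_H₂) = √(30.01/2.02) = 3.854.
With d_H₂ + d_NO = 249 cm, d_NO = 249/(1 + 3.854) = 51.29 cm.
d_H₂ = 249 − 51.29 = 198 cm.

198 cm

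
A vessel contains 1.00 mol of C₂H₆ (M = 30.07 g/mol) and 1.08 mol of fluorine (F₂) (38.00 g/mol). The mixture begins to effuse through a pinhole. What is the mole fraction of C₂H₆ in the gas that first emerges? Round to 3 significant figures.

0.510

Rate_i ∝ x_i/√M_i (Graham's law weighted by mole fraction), so the effusate composition follows n_i/√M_i.
Mole fraction of C₂H₆ in the effusate = (n_C₂H₆/√M_C₂H₆) / (n_C₂H₆/√M_C₂H₆ + n_F₂/√M_F₂)
= (1.00/√30.07) / (1.00/√30.07 + 1.08/√38.00) = 0.1824/(0.1824 + 0.1752) = 0.510.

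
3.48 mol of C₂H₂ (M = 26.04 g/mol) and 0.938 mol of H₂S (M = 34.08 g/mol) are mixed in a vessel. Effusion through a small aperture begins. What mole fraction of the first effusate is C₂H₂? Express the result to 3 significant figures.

0.809

Each component's effusion rate ∝ (its partial pressure)·(1/√M) ∝ n_i/√M_i.
x_C₂H₂(eff) = (n_C₂H₂/√M_C₂H₂) / (n_C₂H₂/√M_C₂H₂ + n_H₂S/√M_H₂S)
= (3.48/√26.04) / (3.48/√26.04 + 0.938/√34.08) = 0.6820/(0.6820 + 0.1607) = 0.809.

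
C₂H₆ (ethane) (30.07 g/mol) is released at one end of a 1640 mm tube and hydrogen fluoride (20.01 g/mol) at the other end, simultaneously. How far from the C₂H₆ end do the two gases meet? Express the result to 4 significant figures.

Graham's law gives d_C₂H₆/d_HF = rate_C₂H₆/rate_HF = √(M_HF/M_C₂H₆) = √(20.01/30.07) = 0.8157.
With d_C₂H₆ + d_HF = 1640 mm, d_HF = 1640/(1 + 0.8157) = 903.2 mm.
d_C₂H₆ = 1640 − 903.2 = 736.8 mm.

736.8 mm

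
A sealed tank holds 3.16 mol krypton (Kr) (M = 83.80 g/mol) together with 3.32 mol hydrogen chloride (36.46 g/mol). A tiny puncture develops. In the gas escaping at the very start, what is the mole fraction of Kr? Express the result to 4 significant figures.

The effusion rate of species i is ∝ p_i/√M_i ∝ n_i/√M_i.
x_Kr(eff) = (n_Kr/√M_Kr) / (n_Kr/√M_Kr + n_HCl/√M_HCl)
= (3.16/√83.80) / (3.16/√83.80 + 3.32/√36.46) = 0.3452/(0.3452 + 0.5498) = 0.3857.

0.3857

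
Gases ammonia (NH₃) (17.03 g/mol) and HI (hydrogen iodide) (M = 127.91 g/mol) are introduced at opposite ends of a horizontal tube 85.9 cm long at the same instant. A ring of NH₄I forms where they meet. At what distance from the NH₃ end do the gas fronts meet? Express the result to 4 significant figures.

Graham's law gives d_NH₃/d_HI = rate_NH₃/rate_HI = √(M_HI/M_NH₃) = √(127.91/17.03) = 2.741.
With d_NH₃ + d_HI = 85.9 cm, d_HI = 85.9/(1 + 2.741) = 22.96 cm.
d_NH₃ = 85.9 − 22.96 = 62.94 cm.

62.94 cm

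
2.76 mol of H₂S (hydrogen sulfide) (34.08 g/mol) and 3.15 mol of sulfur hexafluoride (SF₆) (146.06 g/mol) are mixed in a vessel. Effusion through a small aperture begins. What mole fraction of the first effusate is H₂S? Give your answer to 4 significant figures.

0.6446

The effusion rate of species i is ∝ p_i/√M_i ∝ n_i/√M_i.
x_H₂S(eff) = (n_H₂S/√M_H₂S) / (n_H₂S/√M_H₂S + n_SF₆/√M_SF₆)
= (2.76/√34.08) / (2.76/√34.08 + 3.15/√146.06) = 0.4728/(0.4728 + 0.2606) = 0.6446.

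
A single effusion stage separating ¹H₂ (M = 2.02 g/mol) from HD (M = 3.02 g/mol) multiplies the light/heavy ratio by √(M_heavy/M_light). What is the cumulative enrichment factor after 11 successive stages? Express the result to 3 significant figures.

9.13

Overall factor = α^11 with α = √(3.02/2.02), i.e. (3.02/2.02)^(11/2).
= 1.49505^(11/2) = 9.13.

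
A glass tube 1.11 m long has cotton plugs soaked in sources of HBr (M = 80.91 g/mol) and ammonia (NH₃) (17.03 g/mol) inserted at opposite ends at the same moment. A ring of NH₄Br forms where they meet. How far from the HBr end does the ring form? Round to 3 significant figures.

Distances travelled in equal time are proportional to diffusion rates, so d_HBr/d_NH₃ = √(M_NH₃/M_HBr) = √(17.03/80.91) = 0.4588.
With d_HBr + d_NH₃ = 1.11 m, d_NH₃ = 1.11/(1 + 0.4588) = 0.7609 m.
d_HBr = 1.11 − 0.7609 = 0.349 m.

0.349 m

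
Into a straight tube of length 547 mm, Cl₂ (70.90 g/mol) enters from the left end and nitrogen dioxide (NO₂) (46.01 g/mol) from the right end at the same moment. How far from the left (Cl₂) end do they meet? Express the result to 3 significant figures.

In equal time, each gas travels a distance ∝ its rate ∝ 1/√M, so d_Cl₂/d_NO₂ = √(M_NO₂/M_Cl₂) = √(46.01/70.90) = 0.8056.
With d_Cl₂ + d_NO₂ = 547 mm, d_NO₂ = 547/(1 + 0.8056) = 303.0 mm.
d_Cl₂ = 547 − 303.0 = 244 mm.

244 mm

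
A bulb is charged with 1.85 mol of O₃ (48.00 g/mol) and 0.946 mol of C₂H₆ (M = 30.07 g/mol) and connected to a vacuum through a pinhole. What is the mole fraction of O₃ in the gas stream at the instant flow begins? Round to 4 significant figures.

0.6075

Effusion rate of each component ∝ n_i/√M_i (partial pressure × 1/√M).
x_O₃(eff) = (n_O₃/√M_O₃) / (n_O₃/√M_O₃ + n_C₂H₆/√M_C₂H₆)
= (1.85/√48.00) / (1.85/√48.00 + 0.946/√30.07) = 0.2670/(0.2670 + 0.1725) = 0.6075.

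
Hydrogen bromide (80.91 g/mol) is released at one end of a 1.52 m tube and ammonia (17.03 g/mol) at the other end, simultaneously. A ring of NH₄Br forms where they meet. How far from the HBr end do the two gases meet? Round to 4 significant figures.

0.4780 m

Graham's law gives d_HBr/d_NH₃ = rate_HBr/rate_NH₃ = √(M_NH₃/M_HBr) = √(17.03/80.91) = 0.4588.
With d_HBr + d_NH₃ = 1.52 m, d_NH₃ = 1.52/(1 + 0.4588) = 1.042 m.
d_HBr = 1.52 − 1.042 = 0.4780 m.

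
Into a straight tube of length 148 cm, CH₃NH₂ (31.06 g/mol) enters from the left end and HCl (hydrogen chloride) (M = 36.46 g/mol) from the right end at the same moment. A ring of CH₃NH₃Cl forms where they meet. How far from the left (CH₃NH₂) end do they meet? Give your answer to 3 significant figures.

77.0 cm

Distances travelled in equal time are proportional to diffusion rates, so d_CH₃NH₂/d_HCl = √(M_HCl/M_CH₃NH₂) = √(36.46/31.06) = 1.083.
With d_CH₃NH₂ + d_HCl = 148 cm, d_HCl = 148/(1 + 1.083) = 71.04 cm.
d_CH₃NH₂ = 148 − 71.04 = 77.0 cm.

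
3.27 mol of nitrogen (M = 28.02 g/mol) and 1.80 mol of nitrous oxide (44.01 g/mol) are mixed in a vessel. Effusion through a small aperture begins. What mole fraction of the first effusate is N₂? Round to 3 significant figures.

0.695

Effusion rate of each component ∝ n_i/√M_i (partial pressure × 1/√M).
Mole fraction of N₂ in the effusate = (n_N₂/√M_N₂) / (n_N₂/√M_N₂ + n_N₂O/√M_N₂O)
= (3.27/√28.02) / (3.27/√28.02 + 1.80/√44.01) = 0.6178/(0.6178 + 0.2713) = 0.695.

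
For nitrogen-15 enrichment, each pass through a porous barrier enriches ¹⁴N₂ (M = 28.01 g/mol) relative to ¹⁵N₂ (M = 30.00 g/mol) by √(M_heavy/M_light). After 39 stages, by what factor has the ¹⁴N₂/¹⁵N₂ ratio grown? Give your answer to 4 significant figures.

3.813

Overall factor = α^39 with α = √(30.00/28.01), i.e. (30.00/28.01)^(39/2).
= 1.07105^(39/2) = 3.813.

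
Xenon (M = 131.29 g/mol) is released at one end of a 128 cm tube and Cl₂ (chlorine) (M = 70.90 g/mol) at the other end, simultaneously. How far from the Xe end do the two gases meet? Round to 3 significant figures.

Distances travelled in equal time are proportional to diffusion rates, so d_Xe/d_Cl₂ = √(M_Cl₂/M_Xe) = √(70.90/131.29) = 0.7349.
With d_Xe + d_Cl₂ = 128 cm, d_Cl₂ = 128/(1 + 0.7349) = 73.78 cm.
d_Xe = 128 − 73.78 = 54.2 cm.

54.2 cm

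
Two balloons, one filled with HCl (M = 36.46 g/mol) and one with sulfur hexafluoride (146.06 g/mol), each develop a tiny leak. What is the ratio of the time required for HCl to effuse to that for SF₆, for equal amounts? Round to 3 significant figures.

0.500

From Graham's law, t_HCl/t_SF₆ = √(M_HCl/M_SF₆) = √(36.46/146.06) = √0.2496 = 0.500.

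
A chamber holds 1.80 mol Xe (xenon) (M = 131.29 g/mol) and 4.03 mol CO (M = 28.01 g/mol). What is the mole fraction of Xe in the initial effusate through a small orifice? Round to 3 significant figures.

Effusion rate of each component ∝ n_i/√M_i (partial pressure × 1/√M).
x_Xe(eff) = (n_Xe/√M_Xe) / (n_Xe/√M_Xe + n_CO/√M_CO)
= (1.80/√131.29) / (1.80/√131.29 + 4.03/√28.01) = 0.1571/(0.1571 + 0.7615) = 0.171.

0.171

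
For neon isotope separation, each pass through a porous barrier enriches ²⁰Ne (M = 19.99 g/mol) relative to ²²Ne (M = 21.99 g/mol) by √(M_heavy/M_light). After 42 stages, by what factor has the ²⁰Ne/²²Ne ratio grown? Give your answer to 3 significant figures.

The single-stage factor is √(M_heavy/M_light), so 42 stages give [√(21.99/19.99)]^42 = (21.99/19.99)^(42/2).
= 1.10005^21 = 7.41.

7.41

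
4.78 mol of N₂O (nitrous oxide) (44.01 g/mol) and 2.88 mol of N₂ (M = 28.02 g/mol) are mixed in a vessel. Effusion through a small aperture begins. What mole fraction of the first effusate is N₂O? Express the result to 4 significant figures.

0.5698

Effusion rate of each component ∝ n_i/√M_i (partial pressure × 1/√M).
x_N₂O(eff) = (n_N₂O/√M_N₂O) / (n_N₂O/√M_N₂O + n_N₂/√M_N₂)
= (4.78/√44.01) / (4.78/√44.01 + 2.88/√28.02) = 0.7205/(0.7205 + 0.5441) = 0.5698.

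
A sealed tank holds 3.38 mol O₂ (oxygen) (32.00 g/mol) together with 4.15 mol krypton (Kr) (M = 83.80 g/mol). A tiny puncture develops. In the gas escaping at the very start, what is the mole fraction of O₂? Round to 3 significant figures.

0.569

Each component's effusion rate ∝ (its partial pressure)·(1/√M) ∝ n_i/√M_i.
So x_O₂ in the escaping gas = (n_O₂/√M_O₂) / Σ(n_i/√M_i)
= (3.38/√32.00) / (3.38/√32.00 + 4.15/√83.80) = 0.5975/(0.5975 + 0.4533) = 0.569.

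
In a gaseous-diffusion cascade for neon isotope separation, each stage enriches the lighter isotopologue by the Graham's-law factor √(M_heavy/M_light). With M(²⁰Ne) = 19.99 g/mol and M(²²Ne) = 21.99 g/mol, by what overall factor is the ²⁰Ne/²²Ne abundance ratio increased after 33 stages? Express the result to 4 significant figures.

4.823

After 33 stages the ratio has grown by (√(21.99/19.99))^33 = (21.99/19.99)^(33/2).
= 1.10005^(33/2) = 4.823.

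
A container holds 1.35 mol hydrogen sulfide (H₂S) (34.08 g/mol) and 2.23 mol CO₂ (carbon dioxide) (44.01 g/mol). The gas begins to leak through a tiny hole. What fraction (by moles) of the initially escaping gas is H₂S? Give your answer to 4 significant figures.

Effusion rate of each component ∝ n_i/√M_i (partial pressure × 1/√M).
Mole fraction of H₂S in the effusate = (n_H₂S/√M_H₂S) / (n_H₂S/√M_H₂S + n_CO₂/√M_CO₂)
= (1.35/√34.08) / (1.35/√34.08 + 2.23/√44.01) = 0.2313/(0.2313 + 0.3361) = 0.4076.

0.4076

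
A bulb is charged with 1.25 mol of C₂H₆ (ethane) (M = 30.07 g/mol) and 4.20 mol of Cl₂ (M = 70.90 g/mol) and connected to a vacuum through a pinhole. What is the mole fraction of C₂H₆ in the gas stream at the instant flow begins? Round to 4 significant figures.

0.3137

The effusion rate of species i is ∝ p_i/√M_i ∝ n_i/√M_i.
So x_C₂H₆ in the escaping gas = (n_C₂H₆/√M_C₂H₆) / Σ(n_i/√M_i)
= (1.25/√30.07) / (1.25/√30.07 + 4.20/√70.90) = 0.2280/(0.2280 + 0.4988) = 0.3137.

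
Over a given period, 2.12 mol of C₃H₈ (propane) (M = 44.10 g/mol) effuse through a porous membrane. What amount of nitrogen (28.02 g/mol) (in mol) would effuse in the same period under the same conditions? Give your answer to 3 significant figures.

Since effusion rate ∝ 1/√M, rate_N₂/rate_C₃H₈ = √(M_C₃H₈/M_N₂) = √(44.10/28.02) = √1.574 = 1.255.
So the amount for N₂ is 2.12 × 1.255 = 2.66 mol.

2.66 mol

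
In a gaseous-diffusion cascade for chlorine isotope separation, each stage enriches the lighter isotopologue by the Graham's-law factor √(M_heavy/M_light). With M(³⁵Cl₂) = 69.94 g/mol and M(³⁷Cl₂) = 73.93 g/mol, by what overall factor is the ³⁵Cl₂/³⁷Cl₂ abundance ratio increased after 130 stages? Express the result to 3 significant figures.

The single-stage factor is √(M_heavy/M_light), so 130 stages give [√(73.93/69.94)]^130 = (73.93/69.94)^(130/2).
= 1.05705^65 = 36.8.

36.8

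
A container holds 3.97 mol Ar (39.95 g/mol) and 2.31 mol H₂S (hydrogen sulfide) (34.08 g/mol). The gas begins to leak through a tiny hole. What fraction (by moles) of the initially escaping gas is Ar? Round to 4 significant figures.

Each component's effusion rate ∝ (its partial pressure)·(1/√M) ∝ n_i/√M_i.
Mole fraction of Ar in the effusate = (n_Ar/√M_Ar) / (n_Ar/√M_Ar + n_H₂S/√M_H₂S)
= (3.97/√39.95) / (3.97/√39.95 + 2.31/√34.08) = 0.6281/(0.6281 + 0.3957) = 0.6135.

0.6135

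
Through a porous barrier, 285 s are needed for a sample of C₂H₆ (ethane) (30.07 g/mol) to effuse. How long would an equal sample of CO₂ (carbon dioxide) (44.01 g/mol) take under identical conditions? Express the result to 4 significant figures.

344.8 s

Since effusion rate ∝ 1/√M, t_CO₂/t_C₂H₆ = √(M_CO₂/M_C₂H₆) = √(44.01/30.07) = √1.464 = 1.210.
So the time for CO₂ is 285 × 1.210 = 344.8 s.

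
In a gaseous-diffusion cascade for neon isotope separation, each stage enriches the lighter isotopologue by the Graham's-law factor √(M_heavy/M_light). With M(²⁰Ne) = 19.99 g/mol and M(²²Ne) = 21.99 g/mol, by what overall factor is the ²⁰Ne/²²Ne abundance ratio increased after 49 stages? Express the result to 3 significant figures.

10.3

The single-stage factor is √(M_heavy/M_light), so 49 stages give [√(21.99/19.99)]^49 = (21.99/19.99)^(49/2).
= 1.10005^(49/2) = 10.3.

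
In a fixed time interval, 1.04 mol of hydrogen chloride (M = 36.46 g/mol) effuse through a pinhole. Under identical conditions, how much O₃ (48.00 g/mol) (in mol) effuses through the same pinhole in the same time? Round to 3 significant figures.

By Graham's law, rate_O₃/rate_HCl = √(M_HCl/M_O₃) = √(36.46/48.00) = √0.7596 = 0.8715.
So the amount for O₃ is 1.04 × 0.8715 = 0.906 mol.

0.906 mol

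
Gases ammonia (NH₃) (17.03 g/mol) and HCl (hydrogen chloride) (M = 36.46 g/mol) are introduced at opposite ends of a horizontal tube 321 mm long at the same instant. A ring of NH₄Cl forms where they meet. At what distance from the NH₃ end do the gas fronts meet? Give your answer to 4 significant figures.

190.7 mm

Distances travelled in equal time are proportional to diffusion rates, so d_NH₃/d_HCl = √(M_HCl/M_NH₃) = √(36.46/17.03) = 1.463.
With d_NH₃ + d_HCl = 321 mm, d_HCl = 321/(1 + 1.463) = 130.3 mm.
d_NH₃ = 321 − 130.3 = 190.7 mm.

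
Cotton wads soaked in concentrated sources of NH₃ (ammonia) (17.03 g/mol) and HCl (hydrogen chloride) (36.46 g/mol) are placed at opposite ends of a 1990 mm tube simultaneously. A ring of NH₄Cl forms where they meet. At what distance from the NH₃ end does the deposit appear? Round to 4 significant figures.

1182 mm

In equal time, each gas travels a distance ∝ its rate ∝ 1/√M, so d_NH₃/d_HCl = √(M_HCl/M_NH₃) = √(36.46/17.03) = 1.463.
With d_NH₃ + d_HCl = 1990 mm, d_HCl = 1990/(1 + 1.463) = 807.9 mm.
d_NH₃ = 1990 − 807.9 = 1182 mm.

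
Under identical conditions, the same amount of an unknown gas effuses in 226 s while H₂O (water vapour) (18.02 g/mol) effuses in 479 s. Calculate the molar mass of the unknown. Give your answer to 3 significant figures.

4.01 g/mol

From Graham's law, t_X/t_H₂O = √(M_X/M_H₂O).
226/479 = 0.4718 = √(M_X/18.02)
M_X = 18.02 × 0.4718² = 18.02 × 0.2226 = 4.01 g/mol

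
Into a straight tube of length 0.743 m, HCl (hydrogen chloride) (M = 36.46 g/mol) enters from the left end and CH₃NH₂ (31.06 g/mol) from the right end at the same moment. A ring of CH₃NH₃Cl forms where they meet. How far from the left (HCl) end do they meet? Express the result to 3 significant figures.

The fronts meet when d_HCl + d_CH₃NH₂ = L with d_HCl/d_CH₃NH₂ = √(M_CH₃NH₂/M_HCl) (Graham's law). Here √(M_CH₃NH₂/M_HCl) = √(31.06/36.46) = 0.9230.
With d_HCl + d_CH₃NH₂ = 0.743 m, d_CH₃NH₂ = 0.743/(1 + 0.9230) = 0.3864 m.
d_HCl = 0.743 − 0.3864 = 0.357 m.

0.357 m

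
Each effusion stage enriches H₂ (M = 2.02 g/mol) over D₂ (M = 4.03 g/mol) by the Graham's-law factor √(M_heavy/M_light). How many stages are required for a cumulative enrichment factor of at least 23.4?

10

Single-stage factor α = √(4.03/2.02), so ln α = ½ ln(1.99505) = 0.3453.
Need α^N ≥ 23.4 ⇒ N ≥ ln(23.4) / ln α = 3.153 / 0.3453 = 9.13.
So at least 10 stages are needed.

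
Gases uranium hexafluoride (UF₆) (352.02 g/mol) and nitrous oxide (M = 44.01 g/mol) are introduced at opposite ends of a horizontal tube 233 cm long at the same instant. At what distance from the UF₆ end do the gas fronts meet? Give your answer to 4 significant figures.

Graham's law gives d_UF₆/d_N₂O = rate_UF₆/rate_N₂O = √(M_N₂O/M_UF₆) = √(44.01/352.02) = 0.3536.
With d_UF₆ + d_N₂O = 233 cm, d_N₂O = 233/(1 + 0.3536) = 172.1 cm.
d_UF₆ = 233 − 172.1 = 60.86 cm.

60.86 cm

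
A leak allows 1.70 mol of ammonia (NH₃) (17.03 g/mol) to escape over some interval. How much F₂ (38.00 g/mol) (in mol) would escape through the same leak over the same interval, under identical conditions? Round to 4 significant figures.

Graham's law gives rate_F₂/rate_NH₃ = √(M_NH₃/M_F₂) = √(17.03/38.00) = √0.4482 = 0.6694.
So the amount for F₂ is 1.70 × 0.6694 = 1.138 mol.

1.138 mol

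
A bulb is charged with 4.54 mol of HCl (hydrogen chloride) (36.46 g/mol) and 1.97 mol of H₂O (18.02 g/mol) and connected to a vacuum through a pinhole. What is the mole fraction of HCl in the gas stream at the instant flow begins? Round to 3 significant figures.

The effusion rate of species i is ∝ p_i/√M_i ∝ n_i/√M_i.
So x_HCl in the escaping gas = (n_HCl/√M_HCl) / Σ(n_i/√M_i)
= (4.54/√36.46) / (4.54/√36.46 + 1.97/√18.02) = 0.7519/(0.7519 + 0.4641) = 0.618.

0.618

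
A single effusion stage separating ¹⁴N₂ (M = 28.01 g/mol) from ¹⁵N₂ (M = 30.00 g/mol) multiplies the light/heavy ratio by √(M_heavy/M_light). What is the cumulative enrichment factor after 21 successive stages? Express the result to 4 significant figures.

2.056

Each stage multiplies the ratio by α = √(30.00/28.01), so after 21 stages the overall factor is α^21 = (30.00/28.01)^(21/2).
= 1.07105^(21/2) = 2.056.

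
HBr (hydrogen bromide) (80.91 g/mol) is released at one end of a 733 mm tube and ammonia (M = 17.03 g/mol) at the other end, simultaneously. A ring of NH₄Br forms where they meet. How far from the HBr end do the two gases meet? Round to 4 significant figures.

230.5 mm

In equal time, each gas travels a distance ∝ its rate ∝ 1/√M, so d_HBr/d_NH₃ = √(M_NH₃/M_HBr) = √(17.03/80.91) = 0.4588.
With d_HBr + d_NH₃ = 733 mm, d_NH₃ = 733/(1 + 0.4588) = 502.5 mm.
d_HBr = 733 − 502.5 = 230.5 mm.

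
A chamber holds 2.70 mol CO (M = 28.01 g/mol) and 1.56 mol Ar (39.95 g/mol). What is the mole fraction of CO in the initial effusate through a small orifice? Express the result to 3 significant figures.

The effusion rate of species i is ∝ p_i/√M_i ∝ n_i/√M_i.
Mole fraction of CO in the effusate = (n_CO/√M_CO) / (n_CO/√M_CO + n_Ar/√M_Ar)
= (2.70/√28.01) / (2.70/√28.01 + 1.56/√39.95) = 0.5102/(0.5102 + 0.2468) = 0.674.

0.674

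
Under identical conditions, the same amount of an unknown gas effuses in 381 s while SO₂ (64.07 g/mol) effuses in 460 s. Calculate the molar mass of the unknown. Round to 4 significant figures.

43.95 g/mol

Since effusion rate ∝ 1/√M, t_X/t_SO₂ = √(M_X/M_SO₂).
381/460 = 0.8283 = √(M_X/64.07)
M_X = 64.07 × 0.8283² = 64.07 × 0.6860 = 43.95 g/mol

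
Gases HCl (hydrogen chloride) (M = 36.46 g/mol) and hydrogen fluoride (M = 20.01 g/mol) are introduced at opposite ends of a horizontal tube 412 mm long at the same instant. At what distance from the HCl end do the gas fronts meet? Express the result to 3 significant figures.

175 mm

Graham's law gives d_HCl/d_HF = rate_HCl/rate_HF = √(M_HF/M_HCl) = √(20.01/36.46) = 0.7408.
With d_HCl + d_HF = 412 mm, d_HF = 412/(1 + 0.7408) = 236.7 mm.
d_HCl = 412 − 236.7 = 175 mm.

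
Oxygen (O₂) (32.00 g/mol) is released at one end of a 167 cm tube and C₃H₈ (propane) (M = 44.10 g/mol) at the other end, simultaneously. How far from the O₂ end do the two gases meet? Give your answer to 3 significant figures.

90.2 cm

Graham's law gives d_O₂/d_C₃H₈ = rate_O₂/rate_C₃H₈ = √(M_C₃H₈/M_O₂) = √(44.10/32.00) = 1.174.
With d_O₂ + d_C₃H₈ = 167 cm, d_C₃H₈ = 167/(1 + 1.174) = 76.82 cm.
d_O₂ = 167 − 76.82 = 90.2 cm.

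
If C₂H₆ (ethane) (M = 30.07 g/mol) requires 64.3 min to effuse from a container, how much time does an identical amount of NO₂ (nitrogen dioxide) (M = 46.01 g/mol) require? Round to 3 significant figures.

79.5 min

By Graham's law, t_NO₂/t_C₂H₆ = √(M_NO₂/M_C₂H₆) = √(46.01/30.07) = √1.530 = 1.237.
So the time for NO₂ is 64.3 × 1.237 = 79.5 min.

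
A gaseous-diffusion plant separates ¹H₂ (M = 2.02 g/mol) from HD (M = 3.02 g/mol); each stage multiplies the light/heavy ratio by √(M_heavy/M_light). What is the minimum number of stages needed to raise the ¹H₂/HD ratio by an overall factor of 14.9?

14

Single-stage factor α = √(3.02/2.02), so ln α = ½ ln(1.49505) = 0.2011.
Need α^N ≥ 14.9 ⇒ N ≥ ln(14.9) / ln α = 2.701 / 0.2011 = 13.43.
Minimum whole number of stages: N = 14.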